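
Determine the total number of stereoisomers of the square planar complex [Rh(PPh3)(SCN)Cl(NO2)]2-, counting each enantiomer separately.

A square has two trans pairs of vertices; adjacent vertices are cis.
There are 3 geometric isomers: (Cl/PPh3 trans, NO2/SCN trans); (Cl/SCN trans, NO2/PPh3 trans); (Cl/NO2 trans, PPh3/SCN trans).
Each arrangement has an internal mirror plane or centre of symmetry, so none is chiral.

3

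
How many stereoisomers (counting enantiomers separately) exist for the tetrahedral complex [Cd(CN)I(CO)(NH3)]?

2

All four vertices of a tetrahedron are equivalent and mutually adjacent, so cis/trans isomerism cannot arise.
Only one geometric arrangement is possible; it has no improper symmetry element, so it exists as a pair of enantiomers (2 stereoisomers).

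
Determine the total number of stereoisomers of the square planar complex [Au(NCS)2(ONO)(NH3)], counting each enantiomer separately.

In a square planar complex each vertex has one trans partner and two cis neighbours.
The distinct arrangements are (2 in all): NCS cis; NCS trans.
Each arrangement has an internal mirror plane or centre of symmetry, so none is chiral.

2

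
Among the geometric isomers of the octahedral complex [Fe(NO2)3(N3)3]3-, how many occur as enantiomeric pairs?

0

The six octahedral sites form three mutually perpendicular trans pairs.
Systematic placement gives 2 geometric isomers: NO2 mer; NO2 fac.
Each arrangement has an internal mirror plane or centre of symmetry, so none is chiral.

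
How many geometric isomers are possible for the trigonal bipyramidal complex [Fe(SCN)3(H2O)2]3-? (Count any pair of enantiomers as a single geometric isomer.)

3

In a trigonal bipyramid the two axial positions differ from the three equatorial ones.
The distinct arrangements are (3 in all): H2O both axial; H2O one axial, one equatorial; H2O both equatorial.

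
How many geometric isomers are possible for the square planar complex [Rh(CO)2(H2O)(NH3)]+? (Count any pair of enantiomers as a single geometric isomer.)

2

In a square planar complex each vertex has one trans partner and two cis neighbours.
The distinct arrangements are (2 in all): CO cis; CO trans.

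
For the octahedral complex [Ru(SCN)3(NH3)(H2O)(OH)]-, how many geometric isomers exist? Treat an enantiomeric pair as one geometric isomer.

Working through the distinct placements yields 4 geometric isomers: SCN mer (3 arrangements); SCN fac (chiral).

4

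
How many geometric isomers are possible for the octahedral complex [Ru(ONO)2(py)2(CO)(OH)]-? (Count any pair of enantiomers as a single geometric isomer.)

In an octahedral complex each vertex has one trans partner and four cis neighbours.
There are 6 geometric isomers: ONO trans, py trans; ONO cis, py cis (3 arrangements, 2 chiral); ONO cis, py trans; ONO trans, py cis.

6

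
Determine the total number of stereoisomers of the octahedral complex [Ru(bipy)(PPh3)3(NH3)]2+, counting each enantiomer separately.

2

Each bipy is bidentate and must span two cis positions.
The distinct arrangements are (2 in all): PPh3 fac; PPh3 mer.
Each arrangement has an internal mirror plane or centre of symmetry, so none is chiral.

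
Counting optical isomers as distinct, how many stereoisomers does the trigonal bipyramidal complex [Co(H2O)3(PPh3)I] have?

There are 4 geometric isomers: PPh3 equatorial, I equatorial; PPh3 equatorial, I axial; PPh3 axial, I equatorial; PPh3 axial, I axial.
Each arrangement has an internal mirror plane or centre of symmetry, so none is chiral.

4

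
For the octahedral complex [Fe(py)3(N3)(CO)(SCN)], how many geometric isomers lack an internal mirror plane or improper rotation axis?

1

In an octahedral complex each vertex has one trans partner and four cis neighbours.
The distinct arrangements are (4 in all): py mer (3 arrangements); py fac (chiral).
One of these lacks any improper symmetry element and so occurs as an enantiomeric pair, giving 4 + 1 = 5 stereoisomers in total.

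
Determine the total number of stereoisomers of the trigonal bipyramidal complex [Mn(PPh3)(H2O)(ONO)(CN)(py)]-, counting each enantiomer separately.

20

A trigonal bipyramid has two axial and three equatorial sites, which are chemically inequivalent.
Systematic enumeration (placing each ligand type in turn and discarding arrangements equivalent by rotation or reflection) gives 10 geometric isomers.
Of these, 10 lack any improper symmetry element and so occur as enantiomeric pairs, giving 10 + 10 = 20 stereoisomers in total.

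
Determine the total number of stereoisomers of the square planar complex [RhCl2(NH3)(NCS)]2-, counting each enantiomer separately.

A square has two trans pairs of vertices; adjacent vertices are cis.
Systematic placement gives 2 geometric isomers: Cl cis; Cl trans.
Each arrangement has an internal mirror plane or centre of symmetry, so none is chiral.

2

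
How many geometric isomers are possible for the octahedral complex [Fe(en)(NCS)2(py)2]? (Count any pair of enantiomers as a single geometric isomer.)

In an octahedral complex each vertex has one trans partner and four cis neighbours.
Each en is bidentate and must span two cis positions.
There are 3 geometric isomers: NCS trans, py cis; NCS cis, py trans; NCS cis, py cis (chiral).

3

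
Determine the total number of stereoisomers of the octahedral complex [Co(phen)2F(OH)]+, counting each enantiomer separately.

Each phen is bidentate and must span two cis positions.
Systematic placement gives 2 geometric isomers: F and OH mutually trans; F and OH mutually cis (chiral).
One of these lacks any improper symmetry element and so occurs as an enantiomeric pair, giving 2 + 1 = 3 stereoisomers in total.

3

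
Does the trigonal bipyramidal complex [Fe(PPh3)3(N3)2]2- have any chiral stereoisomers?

A trigonal bipyramid has two axial and three equatorial sites, which are chemically inequivalent.
Working through the distinct placements yields 3 geometric isomers: N3 both axial; N3 one axial, one equatorial; N3 both equatorial.
Each arrangement has an internal mirror plane or centre of symmetry, so none is chiral.

no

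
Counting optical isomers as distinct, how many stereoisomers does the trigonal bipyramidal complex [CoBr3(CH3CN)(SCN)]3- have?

There are 4 geometric isomers: CH3CN equatorial, SCN equatorial; CH3CN axial, SCN equatorial; CH3CN equatorial, SCN axial; CH3CN axial, SCN axial.
Each arrangement has an internal mirror plane or centre of symmetry, so none is chiral.

4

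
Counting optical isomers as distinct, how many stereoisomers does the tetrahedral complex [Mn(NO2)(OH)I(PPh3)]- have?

2

All four vertices of a tetrahedron are equivalent and mutually adjacent, so cis/trans isomerism cannot arise.
Only one geometric arrangement is possible; it has no improper symmetry element, so it exists as a pair of enantiomers (2 stereoisomers).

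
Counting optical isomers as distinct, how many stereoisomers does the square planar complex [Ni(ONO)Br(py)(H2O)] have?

The distinct arrangements are (3 in all): (Br/ONO trans, H2O/py trans); (Br/py trans, H2O/ONO trans); (Br/H2O trans, ONO/py trans).
Each arrangement has an internal mirror plane or centre of symmetry, so none is chiral.

3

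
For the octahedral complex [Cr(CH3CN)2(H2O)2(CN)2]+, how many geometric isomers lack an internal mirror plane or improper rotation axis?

1

The six octahedral sites form three mutually perpendicular trans pairs.
There are 5 geometric isomers: CH3CN trans, H2O trans, CN trans; CH3CN trans, H2O cis, CN cis; CH3CN cis, H2O trans, CN cis; CH3CN cis, H2O cis, CN cis (chiral); CH3CN cis, H2O cis, CN trans.
One of these lacks any improper symmetry element and so occurs as an enantiomeric pair, giving 5 + 1 = 6 stereoisomers in total.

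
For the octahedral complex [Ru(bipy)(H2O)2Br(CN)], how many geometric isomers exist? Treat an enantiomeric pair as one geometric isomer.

Each bipy is bidentate and must span two cis positions.
Working through the distinct placements yields 4 geometric isomers: H2O cis (3 arrangements, 2 chiral); H2O trans.

4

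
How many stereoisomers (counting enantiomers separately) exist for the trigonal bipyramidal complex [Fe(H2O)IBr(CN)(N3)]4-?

In a trigonal bipyramid the two axial positions differ from the three equatorial ones.
Placing the ligands in turn and identifying arrangements related by rotation or reflection leaves 10 distinct geometric isomers.
Of these, 10 lack any improper symmetry element and so occur as enantiomeric pairs, giving 10 + 10 = 20 stereoisomers in total.

20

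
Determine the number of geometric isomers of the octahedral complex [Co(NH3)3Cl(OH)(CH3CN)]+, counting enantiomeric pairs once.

4

There are 4 geometric isomers: NH3 mer (3 arrangements); NH3 fac (chiral).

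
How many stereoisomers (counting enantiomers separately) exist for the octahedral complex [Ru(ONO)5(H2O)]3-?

The six octahedral sites form three mutually perpendicular trans pairs.
Only one geometric arrangement is possible.

1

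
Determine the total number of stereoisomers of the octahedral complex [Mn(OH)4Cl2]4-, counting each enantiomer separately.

2

In an octahedral complex each vertex has one trans partner and four cis neighbours.
Working through the distinct placements yields 2 geometric isomers: Cl trans; Cl cis.
Each arrangement has an internal mirror plane or centre of symmetry, so none is chiral.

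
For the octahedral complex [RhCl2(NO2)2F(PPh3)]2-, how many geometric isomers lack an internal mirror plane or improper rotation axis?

2

In an octahedral complex each vertex has one trans partner and four cis neighbours.
Systematic placement gives 6 geometric isomers: Cl trans, NO2 cis; Cl trans, NO2 trans; Cl cis, NO2 cis (3 arrangements, 2 chiral); Cl cis, NO2 trans.
Of these, 2 lack any improper symmetry element and so occur as enantiomeric pairs, giving 6 + 2 = 8 stereoisomers in total.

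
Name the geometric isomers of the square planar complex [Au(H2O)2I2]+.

cis and trans

In a square planar complex each vertex has one trans partner and two cis neighbours.
The distinct arrangements are (2 in all): H2O cis; H2O trans.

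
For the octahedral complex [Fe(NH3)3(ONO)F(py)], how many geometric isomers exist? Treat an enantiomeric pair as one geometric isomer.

4

Working through the distinct placements yields 4 geometric isomers: NH3 mer (3 arrangements); NH3 fac (chiral).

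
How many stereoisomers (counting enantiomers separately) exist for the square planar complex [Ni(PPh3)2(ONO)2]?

2

In a square planar complex each vertex has one trans partner and two cis neighbours.
Systematic placement gives 2 geometric isomers: PPh3 cis; PPh3 trans.
Each arrangement has an internal mirror plane or centre of symmetry, so none is chiral.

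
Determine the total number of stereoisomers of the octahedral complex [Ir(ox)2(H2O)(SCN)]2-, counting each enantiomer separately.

The six octahedral sites form three mutually perpendicular trans pairs.
Each ox is bidentate and must span two cis positions.
The distinct arrangements are (2 in all): H2O and SCN mutually trans; H2O and SCN mutually cis (chiral).
One of these lacks any improper symmetry element and so occurs as an enantiomeric pair, giving 2 + 1 = 3 stereoisomers in total.

3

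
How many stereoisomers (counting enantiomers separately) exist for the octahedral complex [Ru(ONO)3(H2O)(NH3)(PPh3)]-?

The distinct arrangements are (4 in all): ONO mer (3 arrangements); ONO fac (chiral).
One of these lacks any improper symmetry element and so occurs as an enantiomeric pair, giving 4 + 1 = 5 stereoisomers in total.

5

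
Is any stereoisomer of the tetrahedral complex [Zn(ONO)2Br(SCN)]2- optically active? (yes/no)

no

All four vertices of a tetrahedron are equivalent and mutually adjacent, so cis/trans isomerism cannot arise.
Only one geometric arrangement is possible.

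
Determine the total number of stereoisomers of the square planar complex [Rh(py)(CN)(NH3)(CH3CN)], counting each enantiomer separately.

There are 3 geometric isomers: (CH3CN/NH3 trans, CN/py trans); (CH3CN/py trans, CN/NH3 trans); (CH3CN/CN trans, NH3/py trans).
Each arrangement has an internal mirror plane or centre of symmetry, so none is chiral.

3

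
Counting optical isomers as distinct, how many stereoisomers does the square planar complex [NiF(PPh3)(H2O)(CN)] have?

3

In a square planar complex each vertex has one trans partner and two cis neighbours.
The distinct arrangements are (3 in all): (CN/H2O trans, F/PPh3 trans); (CN/PPh3 trans, F/H2O trans); (CN/F trans, H2O/PPh3 trans).
Each arrangement has an internal mirror plane or centre of symmetry, so none is chiral.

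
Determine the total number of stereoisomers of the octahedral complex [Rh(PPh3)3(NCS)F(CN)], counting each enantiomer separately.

The distinct arrangements are (4 in all): PPh3 mer (3 arrangements); PPh3 fac (chiral).
One of these lacks any improper symmetry element and so occurs as an enantiomeric pair, giving 4 + 1 = 5 stereoisomers in total.

5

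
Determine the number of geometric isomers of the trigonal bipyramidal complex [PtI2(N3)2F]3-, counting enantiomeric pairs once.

5

Exhaustive case analysis gives 5 geometric isomers.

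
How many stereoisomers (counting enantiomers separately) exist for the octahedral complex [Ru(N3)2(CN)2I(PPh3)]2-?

8

An octahedron has six vertices in three trans pairs; every non-trans pair is cis.
There are 6 geometric isomers: N3 cis, CN trans; N3 trans, CN trans; N3 cis, CN cis (3 arrangements, 2 chiral); N3 trans, CN cis.
Of these, 2 lack any improper symmetry element and so occur as enantiomeric pairs, giving 6 + 2 = 8 stereoisomers in total.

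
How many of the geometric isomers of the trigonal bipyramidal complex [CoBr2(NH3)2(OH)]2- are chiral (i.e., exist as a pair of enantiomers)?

1

Placing the ligands in turn and identifying arrangements related by rotation or reflection leaves 5 distinct geometric isomers.
One of these lacks any improper symmetry element and so occurs as an enantiomeric pair, giving 5 + 1 = 6 stereoisomers in total.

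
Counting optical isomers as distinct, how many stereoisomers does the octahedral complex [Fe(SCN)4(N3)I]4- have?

The six octahedral sites form three mutually perpendicular trans pairs.
There are 2 geometric isomers: N3 and I mutually trans; N3 and I mutually cis.
Each arrangement has an internal mirror plane or centre of symmetry, so none is chiral.

2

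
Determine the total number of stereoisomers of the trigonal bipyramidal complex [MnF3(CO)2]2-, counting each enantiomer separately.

3

In a trigonal bipyramid the two axial positions differ from the three equatorial ones.
Working through the distinct placements yields 3 geometric isomers: CO both axial; CO one axial, one equatorial; CO both equatorial.
Each arrangement has an internal mirror plane or centre of symmetry, so none is chiral.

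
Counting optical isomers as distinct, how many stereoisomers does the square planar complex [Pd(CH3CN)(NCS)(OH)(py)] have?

3

A square has two trans pairs of vertices; adjacent vertices are cis.
Working through the distinct placements yields 3 geometric isomers: (CH3CN/OH trans, NCS/py trans); (CH3CN/py trans, NCS/OH trans); (CH3CN/NCS trans, OH/py trans).
Each arrangement has an internal mirror plane or centre of symmetry, so none is chiral.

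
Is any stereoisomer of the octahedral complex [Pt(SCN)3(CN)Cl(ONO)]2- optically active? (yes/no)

The distinct arrangements are (4 in all): SCN mer (3 arrangements); SCN fac (chiral).
One of these lacks any improper symmetry element and so occurs as an enantiomeric pair, giving 4 + 1 = 5 stereoisomers in total.

yes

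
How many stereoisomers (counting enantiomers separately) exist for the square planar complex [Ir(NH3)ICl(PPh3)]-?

Working through the distinct placements yields 3 geometric isomers: (Cl/NH3 trans, I/PPh3 trans); (Cl/PPh3 trans, I/NH3 trans); (Cl/I trans, NH3/PPh3 trans).
Each arrangement has an internal mirror plane or centre of symmetry, so none is chiral.

3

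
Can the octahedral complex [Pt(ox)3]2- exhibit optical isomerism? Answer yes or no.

yes

In an octahedral complex each vertex has one trans partner and four cis neighbours.
Each ox is bidentate and must span two cis positions.
Only one geometric arrangement is possible; it has no improper symmetry element, so it exists as a pair of enantiomers (2 stereoisomers).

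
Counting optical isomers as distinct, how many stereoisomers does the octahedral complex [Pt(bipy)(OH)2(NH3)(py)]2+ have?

In an octahedral complex each vertex has one trans partner and four cis neighbours.
Each bipy is bidentate and must span two cis positions.
Working through the distinct placements yields 4 geometric isomers: OH cis (3 arrangements, 2 chiral); OH trans.
Of these, 2 lack any improper symmetry element and so occur as enantiomeric pairs, giving 4 + 2 = 6 stereoisomers in total.

6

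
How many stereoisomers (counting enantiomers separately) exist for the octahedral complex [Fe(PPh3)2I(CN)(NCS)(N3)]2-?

15

In an octahedral complex each vertex has one trans partner and four cis neighbours.
Placing the ligands in turn and identifying arrangements related by rotation or reflection leaves 9 distinct geometric isomers.
Of these, 6 lack any improper symmetry element and so occur as enantiomeric pairs, giving 9 + 6 = 15 stereoisomers in total.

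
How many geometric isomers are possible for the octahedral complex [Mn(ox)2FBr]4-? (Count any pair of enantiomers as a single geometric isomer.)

2

The six octahedral sites form three mutually perpendicular trans pairs.
Each ox is bidentate and must span two cis positions.
Working through the distinct placements yields 2 geometric isomers: F and Br mutually trans; F and Br mutually cis (chiral).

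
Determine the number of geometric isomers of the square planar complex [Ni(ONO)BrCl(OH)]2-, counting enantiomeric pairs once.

3

A square has two trans pairs of vertices; adjacent vertices are cis.
Systematic placement gives 3 geometric isomers: (Br/OH trans, Cl/ONO trans); (Br/ONO trans, Cl/OH trans); (Br/Cl trans, OH/ONO trans).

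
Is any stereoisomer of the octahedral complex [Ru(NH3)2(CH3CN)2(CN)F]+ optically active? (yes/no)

yes

In an octahedral complex each vertex has one trans partner and four cis neighbours.
Working through the distinct placements yields 6 geometric isomers: NH3 trans, CH3CN trans; NH3 cis, CH3CN trans; NH3 trans, CH3CN cis; NH3 cis, CH3CN cis (3 arrangements, 2 chiral).
Of these, 2 lack any improper symmetry element and so occur as enantiomeric pairs, giving 6 + 2 = 8 stereoisomers in total.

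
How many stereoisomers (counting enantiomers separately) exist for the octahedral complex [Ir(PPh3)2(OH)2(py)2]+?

In an octahedral complex each vertex has one trans partner and four cis neighbours.
Working through the distinct placements yields 5 geometric isomers: PPh3 trans, OH trans, py trans; PPh3 cis, OH trans, py cis; PPh3 cis, OH cis, py trans; PPh3 cis, OH cis, py cis (chiral); PPh3 trans, OH cis, py cis.
One of these lacks any improper symmetry element and so occurs as an enantiomeric pair, giving 5 + 1 = 6 stereoisomers in total.

6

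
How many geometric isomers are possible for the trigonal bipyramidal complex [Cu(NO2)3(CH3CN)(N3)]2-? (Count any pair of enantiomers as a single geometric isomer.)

4

In a trigonal bipyramid the two axial positions differ from the three equatorial ones.
There are 4 geometric isomers: CH3CN axial, N3 axial; CH3CN axial, N3 equatorial; CH3CN equatorial, N3 axial; CH3CN equatorial, N3 equatorial.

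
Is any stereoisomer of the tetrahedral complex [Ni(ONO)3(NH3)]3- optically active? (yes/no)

no

In a tetrahedral complex all four positions are equivalent and every pair of ligands is adjacent — there is no cis/trans distinction.
Only one geometric arrangement is possible.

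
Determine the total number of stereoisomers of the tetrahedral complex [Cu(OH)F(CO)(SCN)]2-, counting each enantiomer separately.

All four vertices of a tetrahedron are equivalent and mutually adjacent, so cis/trans isomerism cannot arise.
Only one geometric arrangement is possible; it has no improper symmetry element, so it exists as a pair of enantiomers (2 stereoisomers).

2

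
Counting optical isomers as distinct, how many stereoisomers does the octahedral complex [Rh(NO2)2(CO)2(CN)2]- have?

The six octahedral sites form three mutually perpendicular trans pairs.
Systematic placement gives 5 geometric isomers: NO2 trans, CO trans, CN trans; NO2 cis, CO cis, CN trans; NO2 trans, CO cis, CN cis; NO2 cis, CO cis, CN cis (chiral); NO2 cis, CO trans, CN cis.
One of these lacks any improper symmetry element and so occurs as an enantiomeric pair, giving 5 + 1 = 6 stereoisomers in total.

6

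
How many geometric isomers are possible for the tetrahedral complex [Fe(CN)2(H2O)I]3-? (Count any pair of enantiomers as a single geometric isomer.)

In a tetrahedral complex all four positions are equivalent and every pair of ligands is adjacent — there is no cis/trans distinction.
Only one geometric arrangement is possible.

1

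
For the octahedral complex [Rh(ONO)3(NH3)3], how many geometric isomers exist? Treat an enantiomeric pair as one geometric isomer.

2

In an octahedral complex each vertex has one trans partner and four cis neighbours.
There are 2 geometric isomers: ONO mer; ONO fac.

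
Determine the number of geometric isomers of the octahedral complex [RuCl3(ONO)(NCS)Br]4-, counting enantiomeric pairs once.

An octahedron has six vertices in three trans pairs; every non-trans pair is cis.
Systematic placement gives 4 geometric isomers: Cl mer (3 arrangements); Cl fac (chiral).

4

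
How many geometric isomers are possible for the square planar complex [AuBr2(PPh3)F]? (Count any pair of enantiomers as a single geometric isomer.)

Working through the distinct placements yields 2 geometric isomers: Br cis; Br trans.

2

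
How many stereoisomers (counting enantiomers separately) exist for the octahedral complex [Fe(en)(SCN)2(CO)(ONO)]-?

6

In an octahedral complex each vertex has one trans partner and four cis neighbours.
Each en is bidentate and must span two cis positions.
There are 4 geometric isomers: SCN cis (3 arrangements, 2 chiral); SCN trans.
Of these, 2 lack any improper symmetry element and so occur as enantiomeric pairs, giving 4 + 2 = 6 stereoisomers in total.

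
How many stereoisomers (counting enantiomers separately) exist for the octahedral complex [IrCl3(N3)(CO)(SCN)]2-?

There are 4 geometric isomers: Cl mer (3 arrangements); Cl fac (chiral).
One of these lacks any improper symmetry element and so occurs as an enantiomeric pair, giving 4 + 1 = 5 stereoisomers in total.

5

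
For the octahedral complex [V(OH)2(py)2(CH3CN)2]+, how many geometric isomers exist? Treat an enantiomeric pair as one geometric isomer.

Systematic placement gives 5 geometric isomers: OH trans, py trans, CH3CN trans; OH cis, py cis, CH3CN trans; OH cis, py trans, CH3CN cis; OH cis, py cis, CH3CN cis (chiral); OH trans, py cis, CH3CN cis.

5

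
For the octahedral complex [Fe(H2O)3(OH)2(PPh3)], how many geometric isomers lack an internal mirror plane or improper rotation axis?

0

In an octahedral complex each vertex has one trans partner and four cis neighbours.
The distinct arrangements are (3 in all): H2O mer, OH cis; H2O mer, OH trans; H2O fac, OH cis.
Each arrangement has an internal mirror plane or centre of symmetry, so none is chiral.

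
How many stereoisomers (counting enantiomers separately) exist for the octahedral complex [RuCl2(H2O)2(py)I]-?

8

The six octahedral sites form three mutually perpendicular trans pairs.
The distinct arrangements are (6 in all): Cl trans, H2O trans; Cl trans, H2O cis; Cl cis, H2O cis (3 arrangements, 2 chiral); Cl cis, H2O trans.
Of these, 2 lack any improper symmetry element and so occur as enantiomeric pairs, giving 6 + 2 = 8 stereoisomers in total.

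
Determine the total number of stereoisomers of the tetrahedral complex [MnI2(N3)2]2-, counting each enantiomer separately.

All four vertices of a tetrahedron are equivalent and mutually adjacent, so cis/trans isomerism cannot arise.
Only one geometric arrangement is possible.

1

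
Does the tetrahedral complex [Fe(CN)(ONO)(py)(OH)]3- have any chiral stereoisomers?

yes

Only one geometric arrangement is possible; it has no improper symmetry element, so it exists as a pair of enantiomers (2 stereoisomers).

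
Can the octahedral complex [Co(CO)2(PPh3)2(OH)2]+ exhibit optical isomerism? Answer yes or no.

yes

In an octahedral complex each vertex has one trans partner and four cis neighbours.
Working through the distinct placements yields 5 geometric isomers: CO trans, PPh3 trans, OH trans; CO trans, PPh3 cis, OH cis; CO cis, PPh3 trans, OH cis; CO cis, PPh3 cis, OH cis (chiral); CO cis, PPh3 cis, OH trans.
One of these lacks any improper symmetry element and so occurs as an enantiomeric pair, giving 5 + 1 = 6 stereoisomers in total.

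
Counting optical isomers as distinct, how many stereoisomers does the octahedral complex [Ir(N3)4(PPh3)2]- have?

In an octahedral complex each vertex has one trans partner and four cis neighbours.
The distinct arrangements are (2 in all): PPh3 trans; PPh3 cis.
Each arrangement has an internal mirror plane or centre of symmetry, so none is chiral.

2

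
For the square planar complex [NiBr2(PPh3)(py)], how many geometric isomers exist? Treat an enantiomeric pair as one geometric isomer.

2

A square has two trans pairs of vertices; adjacent vertices are cis.
There are 2 geometric isomers: Br cis; Br trans.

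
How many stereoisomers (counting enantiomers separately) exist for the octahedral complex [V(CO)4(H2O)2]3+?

The distinct arrangements are (2 in all): H2O trans; H2O cis.
Each arrangement has an internal mirror plane or centre of symmetry, so none is chiral.

2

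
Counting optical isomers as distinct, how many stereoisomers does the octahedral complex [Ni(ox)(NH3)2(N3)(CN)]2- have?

Each ox is bidentate and must span two cis positions.
Working through the distinct placements yields 4 geometric isomers: NH3 cis (3 arrangements, 2 chiral); NH3 trans.
Of these, 2 lack any improper symmetry element and so occur as enantiomeric pairs, giving 4 + 2 = 6 stereoisomers in total.

6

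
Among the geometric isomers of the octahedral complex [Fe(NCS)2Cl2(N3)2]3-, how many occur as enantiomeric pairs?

The six octahedral sites form three mutually perpendicular trans pairs.
Systematic placement gives 5 geometric isomers: NCS trans, Cl trans, N3 trans; NCS cis, Cl trans, N3 cis; NCS trans, Cl cis, N3 cis; NCS cis, Cl cis, N3 cis (chiral); NCS cis, Cl cis, N3 trans.
One of these lacks any improper symmetry element and so occurs as an enantiomeric pair, giving 5 + 1 = 6 stereoisomers in total.

1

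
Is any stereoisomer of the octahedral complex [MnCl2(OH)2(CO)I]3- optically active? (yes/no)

yes

The six octahedral sites form three mutually perpendicular trans pairs.
Working through the distinct placements yields 6 geometric isomers: Cl cis, OH trans; Cl cis, OH cis (3 arrangements, 2 chiral); Cl trans, OH trans; Cl trans, OH cis.
Of these, 2 lack any improper symmetry element and so occur as enantiomeric pairs, giving 6 + 2 = 8 stereoisomers in total.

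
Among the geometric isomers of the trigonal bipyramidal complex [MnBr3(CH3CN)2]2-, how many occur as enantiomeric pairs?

A trigonal bipyramid has two axial and three equatorial sites, which are chemically inequivalent.
The distinct arrangements are (3 in all): CH3CN both equatorial; CH3CN one axial, one equatorial; CH3CN both axial.
Each arrangement has an internal mirror plane or centre of symmetry, so none is chiral.

0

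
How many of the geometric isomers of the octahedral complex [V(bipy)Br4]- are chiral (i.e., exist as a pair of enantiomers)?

The six octahedral sites form three mutually perpendicular trans pairs.
Each bipy is bidentate and must span two cis positions.
Only one geometric arrangement is possible.

0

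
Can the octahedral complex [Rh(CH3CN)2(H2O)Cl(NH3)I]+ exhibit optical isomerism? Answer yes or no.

yes

In an octahedral complex each vertex has one trans partner and four cis neighbours.
Systematic enumeration (placing each ligand type in turn and discarding arrangements equivalent by rotation or reflection) gives 9 geometric isomers.
Of these, 6 lack any improper symmetry element and so occur as enantiomeric pairs, giving 9 + 6 = 15 stereoisomers in total.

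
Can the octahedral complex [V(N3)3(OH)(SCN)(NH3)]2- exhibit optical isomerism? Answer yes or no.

An octahedron has six vertices in three trans pairs; every non-trans pair is cis.
The distinct arrangements are (4 in all): N3 mer (3 arrangements); N3 fac (chiral).
One of these lacks any improper symmetry element and so occurs as an enantiomeric pair, giving 4 + 1 = 5 stereoisomers in total.

yes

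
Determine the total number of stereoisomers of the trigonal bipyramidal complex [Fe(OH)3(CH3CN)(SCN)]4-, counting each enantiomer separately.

In a trigonal bipyramid the two axial positions differ from the three equatorial ones.
The distinct arrangements are (4 in all): CH3CN axial, SCN equatorial; CH3CN axial, SCN axial; CH3CN equatorial, SCN equatorial; CH3CN equatorial, SCN axial.
Each arrangement has an internal mirror plane or centre of symmetry, so none is chiral.

4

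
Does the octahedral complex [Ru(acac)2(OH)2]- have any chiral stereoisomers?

yes

In an octahedral complex each vertex has one trans partner and four cis neighbours.
Each acac is bidentate and must span two cis positions.
There are 2 geometric isomers: OH trans; OH cis (chiral).
One of these lacks any improper symmetry element and so occurs as an enantiomeric pair, giving 2 + 1 = 3 stereoisomers in total.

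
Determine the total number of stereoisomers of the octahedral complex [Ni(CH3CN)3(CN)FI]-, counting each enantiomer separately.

In an octahedral complex each vertex has one trans partner and four cis neighbours.
Working through the distinct placements yields 4 geometric isomers: CH3CN mer (3 arrangements); CH3CN fac (chiral).
One of these lacks any improper symmetry element and so occurs as an enantiomeric pair, giving 4 + 1 = 5 stereoisomers in total.

5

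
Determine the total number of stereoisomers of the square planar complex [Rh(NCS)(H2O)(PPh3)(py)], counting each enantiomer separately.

In a square planar complex each vertex has one trans partner and two cis neighbours.
Working through the distinct placements yields 3 geometric isomers: (H2O/PPh3 trans, NCS/py trans); (H2O/py trans, NCS/PPh3 trans); (H2O/NCS trans, PPh3/py trans).
Each arrangement has an internal mirror plane or centre of symmetry, so none is chiral.

3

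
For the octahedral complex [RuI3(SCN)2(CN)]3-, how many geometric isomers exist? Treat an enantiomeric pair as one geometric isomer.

The six octahedral sites form three mutually perpendicular trans pairs.
The distinct arrangements are (3 in all): I mer, SCN trans; I fac, SCN cis; I mer, SCN cis.

3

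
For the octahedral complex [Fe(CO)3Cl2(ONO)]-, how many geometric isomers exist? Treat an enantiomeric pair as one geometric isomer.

3

In an octahedral complex each vertex has one trans partner and four cis neighbours.
The distinct arrangements are (3 in all): CO mer, Cl cis; CO mer, Cl trans; CO fac, Cl cis.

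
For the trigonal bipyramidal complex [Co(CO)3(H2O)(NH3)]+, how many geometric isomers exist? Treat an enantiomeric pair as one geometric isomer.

In a trigonal bipyramid the two axial positions differ from the three equatorial ones.
Systematic placement gives 4 geometric isomers: H2O equatorial, NH3 equatorial; H2O axial, NH3 equatorial; H2O equatorial, NH3 axial; H2O axial, NH3 axial.

4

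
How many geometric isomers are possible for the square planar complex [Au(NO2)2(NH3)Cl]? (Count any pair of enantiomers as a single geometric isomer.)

A square has two trans pairs of vertices; adjacent vertices are cis.
Systematic placement gives 2 geometric isomers: NO2 cis; NO2 trans.

2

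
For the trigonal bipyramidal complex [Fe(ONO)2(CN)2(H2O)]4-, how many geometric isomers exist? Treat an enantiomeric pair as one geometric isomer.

In a trigonal bipyramid the two axial positions differ from the three equatorial ones.
Placing the ligands in turn and identifying arrangements related by rotation or reflection leaves 5 distinct geometric isomers.

5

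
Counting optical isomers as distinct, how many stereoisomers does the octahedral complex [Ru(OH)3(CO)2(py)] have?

3

The six octahedral sites form three mutually perpendicular trans pairs.
Systematic placement gives 3 geometric isomers: OH mer, CO trans; OH fac, CO cis; OH mer, CO cis.
Each arrangement has an internal mirror plane or centre of symmetry, so none is chiral.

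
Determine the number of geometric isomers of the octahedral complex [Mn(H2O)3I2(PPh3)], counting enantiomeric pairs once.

3

The six octahedral sites form three mutually perpendicular trans pairs.
Systematic placement gives 3 geometric isomers: H2O mer, I cis; H2O mer, I trans; H2O fac, I cis.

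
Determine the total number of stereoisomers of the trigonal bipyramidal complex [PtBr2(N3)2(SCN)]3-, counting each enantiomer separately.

6

A trigonal bipyramid has two axial and three equatorial sites, which are chemically inequivalent.
Placing the ligands in turn and identifying arrangements related by rotation or reflection leaves 5 distinct geometric isomers.
One of these lacks any improper symmetry element and so occurs as an enantiomeric pair, giving 5 + 1 = 6 stereoisomers in total.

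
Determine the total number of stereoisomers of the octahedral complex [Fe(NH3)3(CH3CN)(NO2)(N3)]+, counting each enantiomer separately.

The distinct arrangements are (4 in all): NH3 mer (3 arrangements); NH3 fac (chiral).
One of these lacks any improper symmetry element and so occurs as an enantiomeric pair, giving 4 + 1 = 5 stereoisomers in total.

5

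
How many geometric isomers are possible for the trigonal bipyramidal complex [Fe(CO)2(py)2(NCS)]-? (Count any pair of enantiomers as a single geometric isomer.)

5

In a trigonal bipyramid the two axial positions differ from the three equatorial ones.
Exhaustive case analysis gives 5 geometric isomers.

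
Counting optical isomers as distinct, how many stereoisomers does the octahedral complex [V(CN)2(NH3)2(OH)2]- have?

6

In an octahedral complex each vertex has one trans partner and four cis neighbours.
There are 5 geometric isomers: CN trans, NH3 trans, OH trans; CN trans, NH3 cis, OH cis; CN cis, NH3 cis, OH trans; CN cis, NH3 cis, OH cis (chiral); CN cis, NH3 trans, OH cis.
One of these lacks any improper symmetry element and so occurs as an enantiomeric pair, giving 5 + 1 = 6 stereoisomers in total.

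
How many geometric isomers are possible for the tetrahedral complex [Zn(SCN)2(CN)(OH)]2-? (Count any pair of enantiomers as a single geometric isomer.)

All four vertices of a tetrahedron are equivalent and mutually adjacent, so cis/trans isomerism cannot arise.
Only one geometric arrangement is possible.

1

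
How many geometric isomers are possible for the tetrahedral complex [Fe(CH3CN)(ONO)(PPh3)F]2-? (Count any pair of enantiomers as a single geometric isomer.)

1

All four vertices of a tetrahedron are equivalent and mutually adjacent, so cis/trans isomerism cannot arise.
Only one geometric arrangement is possible; it has no improper symmetry element, so it exists as a pair of enantiomers (2 stereoisomers).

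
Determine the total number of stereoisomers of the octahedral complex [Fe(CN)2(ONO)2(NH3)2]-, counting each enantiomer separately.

6

In an octahedral complex each vertex has one trans partner and four cis neighbours.
There are 5 geometric isomers: CN trans, ONO trans, NH3 trans; CN trans, ONO cis, NH3 cis; CN cis, ONO trans, NH3 cis; CN cis, ONO cis, NH3 cis (chiral); CN cis, ONO cis, NH3 trans.
One of these lacks any improper symmetry element and so occurs as an enantiomeric pair, giving 5 + 1 = 6 stereoisomers in total.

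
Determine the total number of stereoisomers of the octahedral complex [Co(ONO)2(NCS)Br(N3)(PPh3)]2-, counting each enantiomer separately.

15

In an octahedral complex each vertex has one trans partner and four cis neighbours.
Placing the ligands in turn and identifying arrangements related by rotation or reflection leaves 9 distinct geometric isomers.
Of these, 6 lack any improper symmetry element and so occur as enantiomeric pairs, giving 9 + 6 = 15 stereoisomers in total.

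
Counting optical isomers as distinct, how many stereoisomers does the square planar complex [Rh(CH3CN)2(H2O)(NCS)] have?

2

In a square planar complex each vertex has one trans partner and two cis neighbours.
Systematic placement gives 2 geometric isomers: CH3CN cis; CH3CN trans.
Each arrangement has an internal mirror plane or centre of symmetry, so none is chiral.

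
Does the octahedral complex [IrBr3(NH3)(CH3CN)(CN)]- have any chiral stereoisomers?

There are 4 geometric isomers: Br mer (3 arrangements); Br fac (chiral).
One of these lacks any improper symmetry element and so occurs as an enantiomeric pair, giving 4 + 1 = 5 stereoisomers in total.

yes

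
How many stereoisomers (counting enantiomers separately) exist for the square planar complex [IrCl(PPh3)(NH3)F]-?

In a square planar complex each vertex has one trans partner and two cis neighbours.
There are 3 geometric isomers: (Cl/NH3 trans, F/PPh3 trans); (Cl/PPh3 trans, F/NH3 trans); (Cl/F trans, NH3/PPh3 trans).
Each arrangement has an internal mirror plane or centre of symmetry, so none is chiral.

3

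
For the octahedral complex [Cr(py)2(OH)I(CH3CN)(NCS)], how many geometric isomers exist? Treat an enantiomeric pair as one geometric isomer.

Exhaustive case analysis gives 9 geometric isomers.

9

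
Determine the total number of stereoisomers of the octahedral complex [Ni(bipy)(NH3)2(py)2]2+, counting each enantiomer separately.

Each bipy is bidentate and must span two cis positions.
Systematic placement gives 3 geometric isomers: NH3 trans, py cis; NH3 cis, py trans; NH3 cis, py cis (chiral).
One of these lacks any improper symmetry element and so occurs as an enantiomeric pair, giving 3 + 1 = 4 stereoisomers in total.

4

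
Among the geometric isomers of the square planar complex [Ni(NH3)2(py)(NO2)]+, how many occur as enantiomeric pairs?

0

There are 2 geometric isomers: NH3 cis; NH3 trans.
Each arrangement has an internal mirror plane or centre of symmetry, so none is chiral.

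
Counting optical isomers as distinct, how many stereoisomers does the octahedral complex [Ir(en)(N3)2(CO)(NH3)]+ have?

In an octahedral complex each vertex has one trans partner and four cis neighbours.
Each en is bidentate and must span two cis positions.
Systematic placement gives 4 geometric isomers: N3 cis (3 arrangements, 2 chiral); N3 trans.
Of these, 2 lack any improper symmetry element and so occur as enantiomeric pairs, giving 4 + 2 = 6 stereoisomers in total.

6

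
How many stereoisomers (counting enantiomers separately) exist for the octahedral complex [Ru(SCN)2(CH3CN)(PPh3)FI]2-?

15

Placing the ligands in turn and identifying arrangements related by rotation or reflection leaves 9 distinct geometric isomers.
Of these, 6 lack any improper symmetry element and so occur as enantiomeric pairs, giving 9 + 6 = 15 stereoisomers in total.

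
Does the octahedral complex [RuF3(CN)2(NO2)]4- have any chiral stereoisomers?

no

In an octahedral complex each vertex has one trans partner and four cis neighbours.
The distinct arrangements are (3 in all): F mer, CN trans; F fac, CN cis; F mer, CN cis.
Each arrangement has an internal mirror plane or centre of symmetry, so none is chiral.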